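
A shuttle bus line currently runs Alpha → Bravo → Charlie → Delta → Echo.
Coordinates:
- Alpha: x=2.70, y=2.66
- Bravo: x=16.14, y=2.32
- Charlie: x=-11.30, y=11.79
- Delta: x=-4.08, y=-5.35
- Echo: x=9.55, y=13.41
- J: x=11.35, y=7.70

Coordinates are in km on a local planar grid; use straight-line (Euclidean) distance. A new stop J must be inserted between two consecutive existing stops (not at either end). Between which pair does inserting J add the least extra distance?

Added distance for inserting J between each consecutive pair:
Alpha–Bravo: 3.8 km
Bravo–Charlie: 1.2 km
Charlie–Delta: 24.6 km
Delta–Echo: 3.0 km
Smallest added distance is 1.2 km, inserting between Bravo and Charlie.

between Bravo and Charlie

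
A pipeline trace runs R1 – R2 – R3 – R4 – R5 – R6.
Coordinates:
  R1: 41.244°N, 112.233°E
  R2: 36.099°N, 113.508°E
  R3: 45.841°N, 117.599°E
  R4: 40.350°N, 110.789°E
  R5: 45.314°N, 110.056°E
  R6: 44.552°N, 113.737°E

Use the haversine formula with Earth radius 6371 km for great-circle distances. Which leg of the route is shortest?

Leg distances:
R1→R2: 582.7 km
R2→R3: 1136.0 km
R3→R4: 823.1 km
R4→R5: 555.2 km
R5→R6: 301.9 km
The shortest leg is R5–R6 at 301.9 km.

R5–R6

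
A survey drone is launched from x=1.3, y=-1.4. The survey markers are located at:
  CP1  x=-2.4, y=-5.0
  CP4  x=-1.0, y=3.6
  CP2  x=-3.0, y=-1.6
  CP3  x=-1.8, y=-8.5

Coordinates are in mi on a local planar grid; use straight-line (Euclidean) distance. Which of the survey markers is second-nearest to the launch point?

CP1

Distances from the launch point (x=1.3, y=-1.4):
CP2: 4.3 mi
CP1: 5.2 mi
CP4: 5.5 mi
CP3: 7.7 mi
The second-nearest is CP1 at 5.2 mi.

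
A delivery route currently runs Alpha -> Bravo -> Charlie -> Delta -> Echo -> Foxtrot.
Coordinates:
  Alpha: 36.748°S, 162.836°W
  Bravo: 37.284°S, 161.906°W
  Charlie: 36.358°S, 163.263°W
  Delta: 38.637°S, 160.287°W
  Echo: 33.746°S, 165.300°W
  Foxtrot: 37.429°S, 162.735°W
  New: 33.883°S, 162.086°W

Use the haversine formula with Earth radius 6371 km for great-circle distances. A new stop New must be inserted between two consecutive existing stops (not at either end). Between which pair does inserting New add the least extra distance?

between Delta and Echo

Added distance for inserting New between each consecutive pair:
Alpha–Bravo: 602.4 km
Bravo–Charlie: 515.1 km
Charlie–Delta: 483.1 km
Delta–Echo: 144.4 km
Echo–Foxtrot: 225.3 km
Smallest added distance is 144.4 km, inserting between Delta and Echo.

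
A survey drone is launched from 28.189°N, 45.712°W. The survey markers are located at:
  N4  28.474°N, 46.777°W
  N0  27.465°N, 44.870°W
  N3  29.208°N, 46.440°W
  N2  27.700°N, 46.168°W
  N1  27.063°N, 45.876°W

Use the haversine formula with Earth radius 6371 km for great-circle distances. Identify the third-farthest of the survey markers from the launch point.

Distance to each, sorted:
N3: 133.7 km
N1: 126.2 km
N0: 115.5 km
N4: 108.9 km
N2: 70.4 km
The third-farthest is N0 at 115.5 km.

N0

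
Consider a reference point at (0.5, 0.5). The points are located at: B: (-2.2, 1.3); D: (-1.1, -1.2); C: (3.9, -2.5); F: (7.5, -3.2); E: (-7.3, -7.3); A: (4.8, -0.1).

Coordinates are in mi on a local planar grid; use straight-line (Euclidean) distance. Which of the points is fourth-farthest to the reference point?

A

Distance to each, sorted:
E: 11.0 mi
F: 7.9 mi
C: 4.5 mi
A: 4.3 mi
B: 2.8 mi
D: 2.3 mi
The fourth-farthest is A at 4.3 mi.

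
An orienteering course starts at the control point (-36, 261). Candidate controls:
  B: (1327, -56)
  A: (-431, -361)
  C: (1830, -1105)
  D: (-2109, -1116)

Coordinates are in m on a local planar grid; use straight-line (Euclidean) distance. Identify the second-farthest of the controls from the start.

C

Distances from the start ((-36, 261)):
D: 2488.7 m
C: 2312.6 m
B: 1399.4 m
A: 736.8 m
The second-farthest is C at 2312.6 m.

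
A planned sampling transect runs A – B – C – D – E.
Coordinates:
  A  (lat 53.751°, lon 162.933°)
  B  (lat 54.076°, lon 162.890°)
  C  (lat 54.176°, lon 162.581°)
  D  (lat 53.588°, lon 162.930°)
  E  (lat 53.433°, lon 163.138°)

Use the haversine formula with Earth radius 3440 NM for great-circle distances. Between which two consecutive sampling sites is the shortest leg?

D–E

Leg distances:
A→B: 19.6 NM
B→C: 12.4 NM
C→D: 37.4 NM
D→E: 11.9 NM
The shortest leg is D–E at 11.9 NM.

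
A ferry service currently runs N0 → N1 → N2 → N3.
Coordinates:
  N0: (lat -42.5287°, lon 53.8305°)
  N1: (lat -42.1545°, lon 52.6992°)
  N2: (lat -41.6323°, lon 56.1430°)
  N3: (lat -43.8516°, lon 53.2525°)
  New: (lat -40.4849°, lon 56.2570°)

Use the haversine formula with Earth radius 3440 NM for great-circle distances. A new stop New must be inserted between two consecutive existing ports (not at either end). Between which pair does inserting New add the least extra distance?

Added distance for inserting New between each consecutive pair:
N0–N1: 298.3 NM
N1–N2: 101.2 NM
N2–N3: 127.0 NM
Smallest added distance is 101.2 NM, inserting between N1 and N2.

between N1 and N2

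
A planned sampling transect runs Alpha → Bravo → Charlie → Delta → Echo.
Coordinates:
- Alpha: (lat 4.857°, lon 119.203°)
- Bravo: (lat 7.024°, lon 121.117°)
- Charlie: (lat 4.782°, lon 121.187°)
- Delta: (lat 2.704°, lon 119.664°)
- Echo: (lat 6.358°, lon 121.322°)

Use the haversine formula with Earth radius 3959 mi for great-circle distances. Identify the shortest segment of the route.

Leg distances:
Alpha→Bravo: 199.3 mi
Bravo→Charlie: 155.0 mi
Charlie→Delta: 177.9 mi
Delta→Echo: 277.1 mi
The shortest leg is Bravo–Charlie at 155.0 mi.

Bravo–Charlie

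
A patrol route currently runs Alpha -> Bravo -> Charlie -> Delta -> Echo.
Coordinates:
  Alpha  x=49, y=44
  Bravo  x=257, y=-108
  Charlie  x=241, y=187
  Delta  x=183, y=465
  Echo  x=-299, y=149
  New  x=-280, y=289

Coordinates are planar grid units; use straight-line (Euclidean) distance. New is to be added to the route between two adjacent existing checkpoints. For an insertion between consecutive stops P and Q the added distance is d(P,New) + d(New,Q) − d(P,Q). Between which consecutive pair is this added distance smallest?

Added distance for inserting New between each consecutive pair:
Alpha–Bravo: 820.4
Bravo–Charlie: 903.3
Charlie–Delta: 742.2
Delta–Echo: 60.3
Smallest added distance is 60.3, inserting between Delta and Echo.

between Delta and Echo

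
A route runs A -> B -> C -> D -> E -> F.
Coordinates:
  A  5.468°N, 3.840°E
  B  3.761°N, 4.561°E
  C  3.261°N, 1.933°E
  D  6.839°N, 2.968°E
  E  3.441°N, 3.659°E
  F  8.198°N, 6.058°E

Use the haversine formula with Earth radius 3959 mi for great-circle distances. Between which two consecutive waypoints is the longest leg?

Leg distances:
A→B: 128.0 mi
B→C: 184.5 mi
C→D: 257.3 mi
D→E: 239.6 mi
E→F: 367.7 mi
The longest leg is E–F at 367.7 mi.

E–F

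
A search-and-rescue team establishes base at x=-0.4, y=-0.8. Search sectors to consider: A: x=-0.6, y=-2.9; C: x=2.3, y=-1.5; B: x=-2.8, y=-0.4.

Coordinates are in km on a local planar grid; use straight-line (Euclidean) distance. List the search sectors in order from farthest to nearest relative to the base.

Distance from the base at x=-0.4, y=-0.8 to each:
C x=2.3, y=-1.5: 2.8 km
B x=-2.8, y=-0.4: 2.4 km
A x=-0.6, y=-2.9: 2.1 km

C, B, A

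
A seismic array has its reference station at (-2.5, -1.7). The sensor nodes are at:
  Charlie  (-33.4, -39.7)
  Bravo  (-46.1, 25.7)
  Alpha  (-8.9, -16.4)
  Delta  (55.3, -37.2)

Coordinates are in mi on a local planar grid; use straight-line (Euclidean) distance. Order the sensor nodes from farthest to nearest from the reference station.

Delta, Bravo, Charlie, Alpha

Distances from the reference station:
Delta (55.3, -37.2): 67.8 mi
Bravo (-46.1, 25.7): 51.5 mi
Charlie (-33.4, -39.7): 49.0 mi
Alpha (-8.9, -16.4): 16.0 mi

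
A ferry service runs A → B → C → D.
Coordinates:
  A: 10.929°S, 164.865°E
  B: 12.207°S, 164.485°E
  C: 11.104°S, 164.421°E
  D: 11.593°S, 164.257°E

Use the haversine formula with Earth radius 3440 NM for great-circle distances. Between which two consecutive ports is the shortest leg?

Leg distances:
A→B: 79.9 NM
B→C: 66.3 NM
C→D: 30.9 NM
The shortest leg is C–D at 30.9 NM.

C–D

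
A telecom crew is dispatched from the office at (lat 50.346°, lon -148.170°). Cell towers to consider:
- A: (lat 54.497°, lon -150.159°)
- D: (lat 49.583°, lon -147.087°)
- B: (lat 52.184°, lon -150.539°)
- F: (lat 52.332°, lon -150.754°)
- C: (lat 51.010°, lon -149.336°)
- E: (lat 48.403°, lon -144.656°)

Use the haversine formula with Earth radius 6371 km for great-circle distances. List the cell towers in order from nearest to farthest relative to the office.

C, D, B, F, E, A

Distance from the office at (lat 50.346°, lon -148.170°) to each:
C (lat 51.010°, lon -149.336°): 110.5 km
D (lat 49.583°, lon -147.087°): 114.9 km
B (lat 52.184°, lon -150.539°): 262.5 km
F (lat 52.332°, lon -150.754°): 284.5 km
E (lat 48.403°, lon -144.656°): 333.7 km
A (lat 54.497°, lon -150.159°): 480.8 km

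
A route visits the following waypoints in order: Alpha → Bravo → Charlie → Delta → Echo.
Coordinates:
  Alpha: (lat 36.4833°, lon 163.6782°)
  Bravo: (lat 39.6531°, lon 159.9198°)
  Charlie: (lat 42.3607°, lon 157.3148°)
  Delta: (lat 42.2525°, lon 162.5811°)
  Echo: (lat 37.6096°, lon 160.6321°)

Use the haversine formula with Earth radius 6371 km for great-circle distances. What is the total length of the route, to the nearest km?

1830 km

Leg distances:
Alpha→Bravo: 482.1 km  (cumulative 482.1 km)
Bravo→Charlie: 372.0 km  (cumulative 854.1 km)
Charlie→Delta: 433.2 km  (cumulative 1287.2 km)
Delta→Echo: 542.3 km  (cumulative 1829.6 km)
Total route length ≈ 1830 km.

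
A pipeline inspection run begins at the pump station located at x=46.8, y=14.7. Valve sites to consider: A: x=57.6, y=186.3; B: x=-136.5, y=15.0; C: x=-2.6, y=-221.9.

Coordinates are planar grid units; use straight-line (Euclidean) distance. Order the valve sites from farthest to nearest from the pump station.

C, B, A

Distance from the pump station at x=46.8, y=14.7 to each:
C x=-2.6, y=-221.9: 241.7
B x=-136.5, y=15.0: 183.3
A x=57.6, y=186.3: 171.9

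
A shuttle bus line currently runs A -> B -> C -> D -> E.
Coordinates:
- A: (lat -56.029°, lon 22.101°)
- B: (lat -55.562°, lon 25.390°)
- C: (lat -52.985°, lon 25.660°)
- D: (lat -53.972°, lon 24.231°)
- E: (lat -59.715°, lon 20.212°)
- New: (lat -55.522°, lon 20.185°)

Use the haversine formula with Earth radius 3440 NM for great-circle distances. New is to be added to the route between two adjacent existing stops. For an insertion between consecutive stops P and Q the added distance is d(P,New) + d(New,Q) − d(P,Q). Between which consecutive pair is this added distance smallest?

between D and E

Added distance for inserting New between each consecutive pair:
A–B: 133.8 NM
B–C: 266.8 NM
C–D: 335.0 NM
D–E: 51.0 NM
Smallest added distance is 51.0 NM, inserting between D and E.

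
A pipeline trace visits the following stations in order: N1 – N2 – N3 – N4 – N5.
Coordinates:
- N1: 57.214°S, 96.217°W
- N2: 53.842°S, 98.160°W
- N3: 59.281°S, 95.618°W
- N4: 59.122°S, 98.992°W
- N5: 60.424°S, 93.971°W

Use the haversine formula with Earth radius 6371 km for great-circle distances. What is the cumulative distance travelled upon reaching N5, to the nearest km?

Leg distances:
N1→N2: 394.3 km  (cumulative 394.3 km)
N2→N3: 624.4 km  (cumulative 1018.8 km)
N3→N4: 192.9 km  (cumulative 1211.6 km)
N4→N5: 316.1 km  (cumulative 1527.7 km)
Cumulative distance at N5 ≈ 1528 km.

1528 km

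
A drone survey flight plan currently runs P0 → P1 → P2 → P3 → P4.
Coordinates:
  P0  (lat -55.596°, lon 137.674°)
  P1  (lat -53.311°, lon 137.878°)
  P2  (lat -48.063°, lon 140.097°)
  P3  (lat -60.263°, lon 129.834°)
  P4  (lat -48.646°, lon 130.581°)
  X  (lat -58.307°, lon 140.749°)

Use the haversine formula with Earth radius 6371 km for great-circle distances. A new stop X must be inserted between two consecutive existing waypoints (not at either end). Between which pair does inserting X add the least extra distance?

Added distance for inserting X between each consecutive pair:
P0–P1: 683.6 km
P1–P2: 1119.5 km
P2–P3: 287.8 km
P3–P4: 628.0 km
Smallest added distance is 287.8 km, inserting between P2 and P3.

between P2 and P3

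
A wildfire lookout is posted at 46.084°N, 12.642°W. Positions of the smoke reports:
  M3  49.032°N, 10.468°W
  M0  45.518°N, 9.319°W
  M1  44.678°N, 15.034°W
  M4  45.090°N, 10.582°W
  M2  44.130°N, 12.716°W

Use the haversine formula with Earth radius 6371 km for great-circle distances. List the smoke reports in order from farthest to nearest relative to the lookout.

M3, M0, M1, M2, M4

Distances from the lookout:
M3 49.032°N, 10.468°W: 366.1 km
M0 45.518°N, 9.319°W: 265.2 km
M1 44.678°N, 15.034°W: 243.6 km
M2 44.130°N, 12.716°W: 217.4 km
M4 45.090°N, 10.582°W: 194.7 km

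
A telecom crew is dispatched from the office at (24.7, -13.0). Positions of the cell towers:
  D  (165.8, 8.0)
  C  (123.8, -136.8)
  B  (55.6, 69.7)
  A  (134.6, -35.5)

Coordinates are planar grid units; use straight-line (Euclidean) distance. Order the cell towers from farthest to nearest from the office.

Distance from the office at (24.7, -13.0) to each:
C (123.8, -136.8): 158.6
D (165.8, 8.0): 142.7
A (134.6, -35.5): 112.2
B (55.6, 69.7): 88.3

C, D, A, B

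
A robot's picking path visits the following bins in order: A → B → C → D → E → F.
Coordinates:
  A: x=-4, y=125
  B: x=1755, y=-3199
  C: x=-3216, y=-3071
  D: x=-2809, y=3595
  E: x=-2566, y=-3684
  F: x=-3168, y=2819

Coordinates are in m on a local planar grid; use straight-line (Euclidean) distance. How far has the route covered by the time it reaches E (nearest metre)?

22695 m

Leg distances:
A→B: 3760.7 m  (cumulative 3760.7 m)
B→C: 4972.6 m  (cumulative 8733.4 m)
C→D: 6678.4 m  (cumulative 15411.8 m)
D→E: 7283.1 m  (cumulative 22694.8 m)
Cumulative distance at E ≈ 22695 m.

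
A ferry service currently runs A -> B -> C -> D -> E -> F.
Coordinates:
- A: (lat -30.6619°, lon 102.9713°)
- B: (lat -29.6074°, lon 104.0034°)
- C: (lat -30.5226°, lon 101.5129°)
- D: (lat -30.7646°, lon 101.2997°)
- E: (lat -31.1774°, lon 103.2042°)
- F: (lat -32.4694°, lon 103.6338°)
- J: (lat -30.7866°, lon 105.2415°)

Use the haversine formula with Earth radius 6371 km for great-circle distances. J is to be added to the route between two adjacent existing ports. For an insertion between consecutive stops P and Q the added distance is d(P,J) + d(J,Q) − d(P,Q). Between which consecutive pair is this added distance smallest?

between A and B

Added distance for inserting J between each consecutive pair:
A–B: 240.9 km
B–C: 274.5 km
C–D: 700.7 km
D–E: 388.3 km
E–F: 290.9 km
Smallest added distance is 240.9 km, inserting between A and B.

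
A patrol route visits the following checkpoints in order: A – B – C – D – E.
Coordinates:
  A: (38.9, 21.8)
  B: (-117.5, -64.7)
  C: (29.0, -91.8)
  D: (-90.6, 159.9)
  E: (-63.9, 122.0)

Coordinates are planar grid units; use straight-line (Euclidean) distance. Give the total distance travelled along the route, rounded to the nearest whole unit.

Leg distances:
A→B: 178.7  (cumulative 178.7)
B→C: 149.0  (cumulative 327.7)
C→D: 278.7  (cumulative 606.4)
D→E: 46.4  (cumulative 652.7)
Total route length ≈ 653.

653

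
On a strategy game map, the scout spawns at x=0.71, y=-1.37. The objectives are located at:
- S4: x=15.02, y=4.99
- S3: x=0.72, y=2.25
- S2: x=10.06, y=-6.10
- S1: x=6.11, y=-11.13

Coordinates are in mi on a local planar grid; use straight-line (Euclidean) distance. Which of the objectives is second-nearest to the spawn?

Distances from the spawn (x=0.71, y=-1.37):
S3: 3.6 mi
S2: 10.5 mi
S1: 11.2 mi
S4: 15.7 mi
The second-nearest is S2 at 10.5 mi.

S2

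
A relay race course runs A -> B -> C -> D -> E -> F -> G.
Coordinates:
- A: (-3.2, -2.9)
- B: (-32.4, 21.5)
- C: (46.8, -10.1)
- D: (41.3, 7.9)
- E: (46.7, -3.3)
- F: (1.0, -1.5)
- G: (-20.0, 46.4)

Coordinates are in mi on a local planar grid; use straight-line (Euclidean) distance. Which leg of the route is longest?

B–C

Leg distances:
A→B: 38.1 mi
B→C: 85.3 mi
C→D: 18.8 mi
D→E: 12.4 mi
E→F: 45.7 mi
F→G: 52.3 mi
The longest leg is B–C at 85.3 mi.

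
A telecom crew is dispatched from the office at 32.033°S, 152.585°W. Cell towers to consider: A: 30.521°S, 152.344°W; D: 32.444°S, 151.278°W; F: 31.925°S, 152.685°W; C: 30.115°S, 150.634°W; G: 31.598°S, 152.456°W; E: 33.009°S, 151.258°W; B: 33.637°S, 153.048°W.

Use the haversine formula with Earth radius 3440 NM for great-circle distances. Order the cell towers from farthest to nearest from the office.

Distance from the office at 32.033°S, 152.585°W to each:
C 30.115°S, 150.634°W: 152.7 NM
B 33.637°S, 153.048°W: 99.1 NM
A 30.521°S, 152.344°W: 91.6 NM
E 33.009°S, 151.258°W: 89.1 NM
D 32.444°S, 151.278°W: 70.8 NM
G 31.598°S, 152.456°W: 26.9 NM
F 31.925°S, 152.685°W: 8.2 NM

C, B, A, E, D, G, F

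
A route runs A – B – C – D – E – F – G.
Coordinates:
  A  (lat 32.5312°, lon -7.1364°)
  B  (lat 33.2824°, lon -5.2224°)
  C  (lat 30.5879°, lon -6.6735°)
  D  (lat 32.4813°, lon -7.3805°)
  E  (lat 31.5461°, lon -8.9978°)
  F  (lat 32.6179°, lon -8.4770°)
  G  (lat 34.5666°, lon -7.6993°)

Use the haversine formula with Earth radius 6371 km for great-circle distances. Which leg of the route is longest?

Leg distances:
A→B: 197.2 km
B→C: 329.4 km
C→D: 220.9 km
D→E: 184.6 km
E→F: 128.9 km
F→G: 228.3 km
The longest leg is B–C at 329.4 km.

B–C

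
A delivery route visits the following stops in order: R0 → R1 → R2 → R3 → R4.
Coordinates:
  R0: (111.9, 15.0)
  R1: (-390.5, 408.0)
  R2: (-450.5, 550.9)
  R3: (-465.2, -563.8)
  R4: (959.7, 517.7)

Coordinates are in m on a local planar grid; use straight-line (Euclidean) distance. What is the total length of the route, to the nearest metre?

Leg distances:
R0→R1: 637.9 m  (cumulative 637.9 m)
R1→R2: 155.0 m  (cumulative 792.8 m)
R2→R3: 1114.8 m  (cumulative 1907.6 m)
R3→R4: 1788.8 m  (cumulative 3696.5 m)
Total route length ≈ 3696 m.

3696 m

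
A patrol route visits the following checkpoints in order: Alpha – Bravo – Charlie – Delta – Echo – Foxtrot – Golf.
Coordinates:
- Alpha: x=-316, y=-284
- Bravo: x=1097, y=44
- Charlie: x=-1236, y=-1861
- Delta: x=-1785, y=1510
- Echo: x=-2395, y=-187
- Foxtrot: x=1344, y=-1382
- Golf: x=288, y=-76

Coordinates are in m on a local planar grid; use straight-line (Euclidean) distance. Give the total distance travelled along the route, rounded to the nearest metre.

15286 m

Leg distances:
Alpha→Bravo: 1450.6 m  (cumulative 1450.6 m)
Bravo→Charlie: 3012.0 m  (cumulative 4462.5 m)
Charlie→Delta: 3415.4 m  (cumulative 7877.9 m)
Delta→Echo: 1803.3 m  (cumulative 9681.2 m)
Echo→Foxtrot: 3925.3 m  (cumulative 13606.6 m)
Foxtrot→Golf: 1679.5 m  (cumulative 15286.1 m)
Total route length ≈ 15286 m.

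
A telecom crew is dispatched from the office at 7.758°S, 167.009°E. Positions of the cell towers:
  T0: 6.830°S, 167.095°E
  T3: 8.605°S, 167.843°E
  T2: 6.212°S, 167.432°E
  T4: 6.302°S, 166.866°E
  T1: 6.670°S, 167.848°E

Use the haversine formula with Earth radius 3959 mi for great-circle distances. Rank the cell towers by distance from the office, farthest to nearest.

T2, T4, T1, T3, T0

Computing each great-circle distance from 7.758°S, 167.009°E:
T2 6.212°S, 167.432°E: 110.7 mi
T4 6.302°S, 166.866°E: 101.1 mi
T1 6.670°S, 167.848°E: 94.7 mi
T3 8.605°S, 167.843°E: 81.7 mi
T0 6.830°S, 167.095°E: 64.4 mi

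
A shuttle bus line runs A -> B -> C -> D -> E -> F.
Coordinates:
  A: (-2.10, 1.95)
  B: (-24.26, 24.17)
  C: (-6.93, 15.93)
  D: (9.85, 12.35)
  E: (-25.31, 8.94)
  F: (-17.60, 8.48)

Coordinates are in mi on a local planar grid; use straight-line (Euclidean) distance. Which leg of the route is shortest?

E–F

Leg distances:
A→B: 31.4 mi
B→C: 19.2 mi
C→D: 17.2 mi
D→E: 35.3 mi
E→F: 7.7 mi
The shortest leg is E–F at 7.7 mi.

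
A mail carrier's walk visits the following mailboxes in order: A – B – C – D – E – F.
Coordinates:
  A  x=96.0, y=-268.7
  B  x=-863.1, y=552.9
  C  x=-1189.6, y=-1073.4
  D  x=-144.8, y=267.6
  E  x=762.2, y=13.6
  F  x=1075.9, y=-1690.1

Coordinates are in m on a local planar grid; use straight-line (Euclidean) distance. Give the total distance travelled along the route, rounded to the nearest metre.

7296 m

Leg distances:
A→B: 1262.9 m  (cumulative 1262.9 m)
B→C: 1658.8 m  (cumulative 2921.6 m)
C→D: 1700.0 m  (cumulative 4621.6 m)
D→E: 941.9 m  (cumulative 5563.5 m)
E→F: 1732.3 m  (cumulative 7295.8 m)
Total route length ≈ 7296 m.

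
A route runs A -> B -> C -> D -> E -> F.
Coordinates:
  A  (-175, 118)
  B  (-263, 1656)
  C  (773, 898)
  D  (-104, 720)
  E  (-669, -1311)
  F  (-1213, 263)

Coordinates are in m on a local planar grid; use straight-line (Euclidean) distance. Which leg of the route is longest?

D–E

Leg distances:
A→B: 1540.5 m
B→C: 1283.7 m
C→D: 894.9 m
D→E: 2108.1 m
E→F: 1665.4 m
The longest leg is D–E at 2108.1 m.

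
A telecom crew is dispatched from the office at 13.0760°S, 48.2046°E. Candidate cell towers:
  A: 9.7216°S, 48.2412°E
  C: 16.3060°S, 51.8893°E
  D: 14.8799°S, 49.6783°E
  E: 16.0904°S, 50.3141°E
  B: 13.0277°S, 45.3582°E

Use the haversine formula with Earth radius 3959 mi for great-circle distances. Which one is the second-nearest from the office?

B

Distance to each, sorted:
D: 159.1 mi
B: 191.6 mi
A: 231.8 mi
E: 251.6 mi
C: 332.3 mi
The second-nearest is B at 191.6 mi.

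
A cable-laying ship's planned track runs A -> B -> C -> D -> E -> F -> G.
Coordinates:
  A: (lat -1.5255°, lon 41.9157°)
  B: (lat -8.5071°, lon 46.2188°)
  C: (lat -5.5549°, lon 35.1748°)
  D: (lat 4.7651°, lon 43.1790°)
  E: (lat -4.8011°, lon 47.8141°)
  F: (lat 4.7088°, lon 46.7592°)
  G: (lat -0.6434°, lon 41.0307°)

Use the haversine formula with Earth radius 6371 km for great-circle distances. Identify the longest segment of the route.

Leg distances:
A→B: 910.8 km
B→C: 1262.1 km
C→D: 1451.5 km
D→E: 1181.7 km
E→F: 1063.9 km
F→G: 871.3 km
The longest leg is C–D at 1451.5 km.

C–D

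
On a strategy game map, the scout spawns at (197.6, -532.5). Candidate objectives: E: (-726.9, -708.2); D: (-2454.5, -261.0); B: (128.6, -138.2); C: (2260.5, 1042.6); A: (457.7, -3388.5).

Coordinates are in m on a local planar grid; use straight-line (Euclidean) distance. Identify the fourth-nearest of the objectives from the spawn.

D

Distance to each, sorted:
B: 400.3 m
E: 941.0 m
C: 2595.5 m
D: 2666.0 m
A: 2867.8 m
The fourth-nearest is D at 2666.0 m.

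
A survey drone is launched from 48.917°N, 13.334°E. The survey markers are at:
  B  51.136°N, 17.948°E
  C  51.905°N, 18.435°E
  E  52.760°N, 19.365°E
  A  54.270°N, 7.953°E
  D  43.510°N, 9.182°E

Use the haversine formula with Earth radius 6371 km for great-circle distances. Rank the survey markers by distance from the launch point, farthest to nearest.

A, D, E, C, B

Distance from the launch point at 48.917°N, 13.334°E to each:
A 54.270°N, 7.953°E: 701.3 km
D 43.510°N, 9.182°E: 680.6 km
E 52.760°N, 19.365°E: 601.2 km
C 51.905°N, 18.435°E: 490.8 km
B 51.136°N, 17.948°E: 411.6 km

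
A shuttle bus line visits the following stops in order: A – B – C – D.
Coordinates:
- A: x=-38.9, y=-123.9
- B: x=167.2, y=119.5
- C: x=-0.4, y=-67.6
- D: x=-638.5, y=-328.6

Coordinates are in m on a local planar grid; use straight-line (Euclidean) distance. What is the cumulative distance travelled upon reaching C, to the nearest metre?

570 m

Leg distances:
A→B: 318.9 m  (cumulative 318.9 m)
B→C: 251.2 m  (cumulative 570.1 m)
Cumulative distance at C ≈ 570 m.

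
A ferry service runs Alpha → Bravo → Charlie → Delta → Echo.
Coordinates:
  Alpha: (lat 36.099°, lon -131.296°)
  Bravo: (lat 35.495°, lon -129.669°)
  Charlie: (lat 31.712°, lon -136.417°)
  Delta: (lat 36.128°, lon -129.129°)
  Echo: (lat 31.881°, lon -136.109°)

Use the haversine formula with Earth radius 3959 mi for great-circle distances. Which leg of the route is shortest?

Alpha–Bravo

Leg distances:
Alpha→Bravo: 100.3 mi
Bravo→Charlie: 467.9 mi
Charlie→Delta: 517.2 mi
Delta→Echo: 495.7 mi
The shortest leg is Alpha–Bravo at 100.3 mi.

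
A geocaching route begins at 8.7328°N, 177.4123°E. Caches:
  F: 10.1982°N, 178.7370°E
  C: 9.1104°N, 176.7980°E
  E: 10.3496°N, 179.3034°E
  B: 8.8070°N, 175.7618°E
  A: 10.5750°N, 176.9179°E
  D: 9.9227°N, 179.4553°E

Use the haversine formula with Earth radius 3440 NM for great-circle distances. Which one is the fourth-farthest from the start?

Distance to each, sorted:
E: 148.2 NM
D: 140.5 NM
F: 117.9 NM
A: 114.4 NM
B: 98.0 NM
C: 42.9 NM
The fourth-farthest is A at 114.4 NM.

A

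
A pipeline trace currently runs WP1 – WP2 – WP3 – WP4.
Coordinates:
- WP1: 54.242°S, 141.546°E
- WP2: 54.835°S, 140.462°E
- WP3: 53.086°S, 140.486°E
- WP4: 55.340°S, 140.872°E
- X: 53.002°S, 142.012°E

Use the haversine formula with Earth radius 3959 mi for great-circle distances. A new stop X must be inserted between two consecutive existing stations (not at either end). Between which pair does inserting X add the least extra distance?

Added distance for inserting X between each consecutive pair:
WP1–WP2: 169.5 mi
WP2–WP3: 84.3 mi
WP3–WP4: 75.1 mi
Smallest added distance is 75.1 mi, inserting between WP3 and WP4.

between WP3 and WP4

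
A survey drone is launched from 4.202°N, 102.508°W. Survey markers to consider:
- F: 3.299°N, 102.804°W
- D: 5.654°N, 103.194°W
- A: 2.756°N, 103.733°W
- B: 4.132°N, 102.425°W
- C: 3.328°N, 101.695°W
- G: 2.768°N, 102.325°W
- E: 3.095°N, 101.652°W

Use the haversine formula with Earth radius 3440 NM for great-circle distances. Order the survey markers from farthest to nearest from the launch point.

Computing each great-circle distance from 4.202°N, 102.508°W:
A 2.756°N, 103.733°W: 113.7 NM
D 5.654°N, 103.194°W: 96.4 NM
G 2.768°N, 102.325°W: 86.8 NM
E 3.095°N, 101.652°W: 84.0 NM
C 3.328°N, 101.695°W: 71.6 NM
F 3.299°N, 102.804°W: 57.0 NM
B 4.132°N, 102.425°W: 6.5 NM

A, D, G, E, C, F, B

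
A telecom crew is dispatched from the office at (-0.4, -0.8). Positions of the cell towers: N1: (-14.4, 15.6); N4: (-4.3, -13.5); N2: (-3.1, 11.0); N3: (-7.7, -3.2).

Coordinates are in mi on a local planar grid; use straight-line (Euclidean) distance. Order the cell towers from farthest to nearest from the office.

N1, N4, N2, N3

Distances from the office:
N1 (-14.4, 15.6): 21.6 mi
N4 (-4.3, -13.5): 13.3 mi
N2 (-3.1, 11.0): 12.1 mi
N3 (-7.7, -3.2): 7.7 mi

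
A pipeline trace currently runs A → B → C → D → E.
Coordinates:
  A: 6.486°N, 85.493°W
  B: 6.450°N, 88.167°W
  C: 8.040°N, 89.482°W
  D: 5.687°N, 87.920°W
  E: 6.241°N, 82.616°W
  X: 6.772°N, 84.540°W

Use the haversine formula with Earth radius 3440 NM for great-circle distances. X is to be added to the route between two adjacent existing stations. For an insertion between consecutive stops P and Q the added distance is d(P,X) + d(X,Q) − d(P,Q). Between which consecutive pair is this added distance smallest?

Added distance for inserting X between each consecutive pair:
A–B: 117.0 NM
B–C: 397.6 NM
C–D: 346.7 NM
D–E: 12.6 NM
Smallest added distance is 12.6 NM, inserting between D and E.

between D and E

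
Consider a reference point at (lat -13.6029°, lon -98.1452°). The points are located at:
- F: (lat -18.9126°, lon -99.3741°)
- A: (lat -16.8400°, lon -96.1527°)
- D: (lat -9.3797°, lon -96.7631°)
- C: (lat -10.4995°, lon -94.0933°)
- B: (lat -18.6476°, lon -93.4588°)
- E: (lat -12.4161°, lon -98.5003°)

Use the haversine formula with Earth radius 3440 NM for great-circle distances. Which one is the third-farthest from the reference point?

Distance to each, sorted:
B: 405.9 NM
F: 326.6 NM
C: 302.2 NM
D: 266.3 NM
A: 226.0 NM
E: 74.2 NM
The third-farthest is C at 302.2 NM.

C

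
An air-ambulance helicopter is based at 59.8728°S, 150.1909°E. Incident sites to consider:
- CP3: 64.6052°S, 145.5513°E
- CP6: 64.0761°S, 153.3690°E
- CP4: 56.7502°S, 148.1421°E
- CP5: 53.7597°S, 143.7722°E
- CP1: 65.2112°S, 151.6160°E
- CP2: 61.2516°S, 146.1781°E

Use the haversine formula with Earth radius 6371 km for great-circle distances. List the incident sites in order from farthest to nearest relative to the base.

CP5, CP1, CP3, CP6, CP4, CP2

Distance from the base at 59.8728°S, 150.1909°E to each:
CP5 53.7597°S, 143.7722°E: 783.2 km
CP1 65.2112°S, 151.6160°E: 598.0 km
CP3 64.6052°S, 145.5513°E: 578.1 km
CP6 64.0761°S, 153.3690°E: 495.9 km
CP4 56.7502°S, 148.1421°E: 367.2 km
CP2 61.2516°S, 146.1781°E: 267.5 km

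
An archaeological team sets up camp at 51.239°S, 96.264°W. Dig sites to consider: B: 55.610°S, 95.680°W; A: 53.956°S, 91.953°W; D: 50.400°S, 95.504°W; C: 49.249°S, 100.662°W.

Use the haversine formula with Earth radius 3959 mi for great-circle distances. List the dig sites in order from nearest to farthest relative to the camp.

Computing each great-circle distance from 51.239°S, 96.264°W:
D 50.400°S, 95.504°W: 66.8 mi
C 49.249°S, 100.662°W: 238.0 mi
A 53.956°S, 91.953°W: 260.6 mi
B 55.610°S, 95.680°W: 303.0 mi

D, C, A, B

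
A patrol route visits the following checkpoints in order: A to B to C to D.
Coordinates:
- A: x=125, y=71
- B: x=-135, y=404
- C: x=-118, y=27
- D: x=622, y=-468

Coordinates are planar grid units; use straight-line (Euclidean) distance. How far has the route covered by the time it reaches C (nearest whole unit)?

800

Leg distances:
A→B: 422.5  (cumulative 422.5)
B→C: 377.4  (cumulative 799.9)
Cumulative distance at C ≈ 800.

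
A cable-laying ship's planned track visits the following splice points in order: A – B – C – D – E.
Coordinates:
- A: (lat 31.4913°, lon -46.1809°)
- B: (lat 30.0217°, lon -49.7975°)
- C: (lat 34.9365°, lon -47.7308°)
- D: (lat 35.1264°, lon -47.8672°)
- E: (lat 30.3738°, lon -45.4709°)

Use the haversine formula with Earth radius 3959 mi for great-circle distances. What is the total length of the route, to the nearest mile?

970 mi

Leg distances:
A→B: 237.5 mi  (cumulative 237.5 mi)
B→C: 360.3 mi  (cumulative 597.8 mi)
C→D: 15.2 mi  (cumulative 613.1 mi)
D→E: 356.7 mi  (cumulative 969.7 mi)
Total route length ≈ 970 mi.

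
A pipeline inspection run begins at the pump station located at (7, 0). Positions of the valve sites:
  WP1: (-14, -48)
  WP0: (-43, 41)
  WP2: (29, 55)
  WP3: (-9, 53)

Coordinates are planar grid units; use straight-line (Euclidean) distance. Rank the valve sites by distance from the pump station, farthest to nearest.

WP0, WP2, WP3, WP1

Computing each straight-line distance from (7, 0):
WP0 (-43, 41): 64.7
WP2 (29, 55): 59.2
WP3 (-9, 53): 55.4
WP1 (-14, -48): 52.4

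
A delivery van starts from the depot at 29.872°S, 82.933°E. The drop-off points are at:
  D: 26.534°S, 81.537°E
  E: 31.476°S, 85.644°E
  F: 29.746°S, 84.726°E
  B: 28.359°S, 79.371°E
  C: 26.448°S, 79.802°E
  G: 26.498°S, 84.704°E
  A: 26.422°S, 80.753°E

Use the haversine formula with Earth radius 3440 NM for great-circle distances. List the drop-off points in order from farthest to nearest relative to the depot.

Computing each great-circle distance from 29.872°S, 82.933°E:
C 26.448°S, 79.802°E: 264.0 NM
A 26.422°S, 80.753°E: 237.1 NM
G 26.498°S, 84.704°E: 223.2 NM
D 26.534°S, 81.537°E: 213.6 NM
B 28.359°S, 79.371°E: 207.7 NM
E 31.476°S, 85.644°E: 169.9 NM
F 29.746°S, 84.726°E: 93.7 NM

C, A, G, D, B, E, F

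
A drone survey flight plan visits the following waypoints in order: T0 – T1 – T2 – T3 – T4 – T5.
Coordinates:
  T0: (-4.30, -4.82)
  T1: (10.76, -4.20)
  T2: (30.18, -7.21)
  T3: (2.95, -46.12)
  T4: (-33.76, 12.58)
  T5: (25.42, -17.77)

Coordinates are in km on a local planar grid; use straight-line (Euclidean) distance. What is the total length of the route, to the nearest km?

Leg distances:
T0→T1: 15.1 km  (cumulative 15.1 km)
T1→T2: 19.7 km  (cumulative 34.7 km)
T2→T3: 47.5 km  (cumulative 82.2 km)
T3→T4: 69.2 km  (cumulative 151.5 km)
T4→T5: 66.5 km  (cumulative 218.0 km)
Total route length ≈ 218 km.

218 km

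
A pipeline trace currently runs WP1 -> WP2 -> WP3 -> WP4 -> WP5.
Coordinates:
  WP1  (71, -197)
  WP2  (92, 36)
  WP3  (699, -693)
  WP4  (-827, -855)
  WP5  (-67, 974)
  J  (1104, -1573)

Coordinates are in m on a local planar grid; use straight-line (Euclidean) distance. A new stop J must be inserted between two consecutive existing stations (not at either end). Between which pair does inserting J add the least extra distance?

between WP3 and WP4

Added distance for inserting J between each consecutive pair:
WP1–WP2: 3387.5 m
WP2–WP3: 1920.9 m
WP3–WP4: 1494.3 m
WP4–WP5: 2882.8 m
Smallest added distance is 1494.3 m, inserting between WP3 and WP4.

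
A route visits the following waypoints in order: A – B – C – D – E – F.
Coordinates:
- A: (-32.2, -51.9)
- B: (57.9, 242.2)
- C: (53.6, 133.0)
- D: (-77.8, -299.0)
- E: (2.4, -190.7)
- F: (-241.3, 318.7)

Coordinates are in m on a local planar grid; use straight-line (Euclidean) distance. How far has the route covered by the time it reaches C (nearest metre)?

Leg distances:
A→B: 307.6 m  (cumulative 307.6 m)
B→C: 109.3 m  (cumulative 416.9 m)
Cumulative distance at C ≈ 417 m.

417 m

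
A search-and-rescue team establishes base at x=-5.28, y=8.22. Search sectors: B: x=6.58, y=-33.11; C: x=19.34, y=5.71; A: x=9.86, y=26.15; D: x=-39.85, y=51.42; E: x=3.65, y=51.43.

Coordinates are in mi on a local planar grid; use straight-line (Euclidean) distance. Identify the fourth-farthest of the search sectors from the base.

C

Distance to each, sorted:
D: 55.3 mi
E: 44.1 mi
B: 43.0 mi
C: 24.7 mi
A: 23.5 mi
The fourth-farthest is C at 24.7 mi.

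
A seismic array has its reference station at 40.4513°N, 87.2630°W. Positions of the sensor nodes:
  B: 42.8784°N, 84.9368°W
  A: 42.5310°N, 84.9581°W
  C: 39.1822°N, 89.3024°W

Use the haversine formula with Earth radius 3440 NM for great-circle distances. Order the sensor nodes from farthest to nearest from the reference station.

B, A, C

Distance from the reference station at 40.4513°N, 87.2630°W to each:
B 42.8784°N, 84.9368°W: 179.2 NM
A 42.5310°N, 84.9581°W: 162.3 NM
C 39.1822°N, 89.3024°W: 121.0 NM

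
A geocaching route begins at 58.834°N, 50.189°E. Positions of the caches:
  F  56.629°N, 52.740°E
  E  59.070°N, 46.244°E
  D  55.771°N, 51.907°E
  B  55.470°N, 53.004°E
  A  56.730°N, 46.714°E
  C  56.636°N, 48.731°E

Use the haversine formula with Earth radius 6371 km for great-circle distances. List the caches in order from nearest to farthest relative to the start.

E, C, F, A, D, B

Computing each great-circle distance from 58.834°N, 50.189°E:
E 59.070°N, 46.244°E: 227.7 km
C 56.636°N, 48.731°E: 259.3 km
F 56.629°N, 52.740°E: 288.1 km
A 56.730°N, 46.714°E: 311.6 km
D 55.771°N, 51.907°E: 355.9 km
B 55.470°N, 53.004°E: 410.7 km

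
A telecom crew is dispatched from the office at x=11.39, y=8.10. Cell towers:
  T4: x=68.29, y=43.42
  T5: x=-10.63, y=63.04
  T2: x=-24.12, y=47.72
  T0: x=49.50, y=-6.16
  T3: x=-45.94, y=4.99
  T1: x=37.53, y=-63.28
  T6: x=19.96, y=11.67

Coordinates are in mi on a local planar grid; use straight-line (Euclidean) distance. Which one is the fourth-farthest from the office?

T3

Distances from the office (x=11.39, y=8.10):
T1: 76.0 mi
T4: 67.0 mi
T5: 59.2 mi
T3: 57.4 mi
T2: 53.2 mi
T0: 40.7 mi
T6: 9.3 mi
The fourth-farthest is T3 at 57.4 mi.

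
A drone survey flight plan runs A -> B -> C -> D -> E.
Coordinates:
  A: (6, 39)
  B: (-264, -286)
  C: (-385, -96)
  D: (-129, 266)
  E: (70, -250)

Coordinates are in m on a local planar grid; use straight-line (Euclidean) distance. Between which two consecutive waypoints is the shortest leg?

B–C

Leg distances:
A→B: 422.5 m
B→C: 225.3 m
C→D: 443.4 m
D→E: 553.0 m
The shortest leg is B–C at 225.3 m.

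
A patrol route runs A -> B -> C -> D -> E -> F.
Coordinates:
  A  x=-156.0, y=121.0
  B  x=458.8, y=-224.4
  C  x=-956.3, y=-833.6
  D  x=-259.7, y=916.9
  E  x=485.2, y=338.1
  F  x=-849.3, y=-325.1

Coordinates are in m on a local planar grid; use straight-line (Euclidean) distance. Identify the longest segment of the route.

C–D

Leg distances:
A→B: 705.2 m
B→C: 1540.7 m
C→D: 1884.0 m
D→E: 943.3 m
E→F: 1490.2 m
The longest leg is C–D at 1884.0 m.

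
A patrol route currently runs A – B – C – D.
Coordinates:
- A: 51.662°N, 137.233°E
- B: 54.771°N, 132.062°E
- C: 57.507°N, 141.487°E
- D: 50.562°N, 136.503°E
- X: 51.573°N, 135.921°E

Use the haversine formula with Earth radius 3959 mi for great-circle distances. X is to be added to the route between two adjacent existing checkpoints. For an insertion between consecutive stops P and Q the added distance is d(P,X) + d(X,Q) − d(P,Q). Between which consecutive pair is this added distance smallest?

between C and D

Added distance for inserting X between each consecutive pair:
A–B: 26.2 mi
B–C: 330.4 mi
C–D: 20.3 mi
Smallest added distance is 20.3 mi, inserting between C and D.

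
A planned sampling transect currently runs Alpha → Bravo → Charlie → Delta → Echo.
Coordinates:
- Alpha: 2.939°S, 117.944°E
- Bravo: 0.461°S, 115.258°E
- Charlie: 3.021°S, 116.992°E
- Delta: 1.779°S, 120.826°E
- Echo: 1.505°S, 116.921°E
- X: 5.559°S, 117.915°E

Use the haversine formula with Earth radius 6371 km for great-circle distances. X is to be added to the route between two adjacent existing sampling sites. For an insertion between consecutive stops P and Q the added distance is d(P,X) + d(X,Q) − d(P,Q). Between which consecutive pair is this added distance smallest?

between Charlie and Delta

Added distance for inserting X between each consecutive pair:
Alpha–Bravo: 524.1 km
Bravo–Charlie: 595.4 km
Charlie–Delta: 382.5 km
Delta–Echo: 559.0 km
Smallest added distance is 382.5 km, inserting between Charlie and Delta.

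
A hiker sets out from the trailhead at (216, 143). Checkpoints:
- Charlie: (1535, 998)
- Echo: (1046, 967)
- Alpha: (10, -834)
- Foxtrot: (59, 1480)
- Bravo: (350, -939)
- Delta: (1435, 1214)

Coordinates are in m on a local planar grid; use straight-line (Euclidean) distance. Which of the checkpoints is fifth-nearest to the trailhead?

Distances from the trailhead ((216, 143)):
Alpha: 998.5 m
Bravo: 1090.3 m
Echo: 1169.6 m
Foxtrot: 1346.2 m
Charlie: 1571.9 m
Delta: 1622.7 m
The fifth-nearest is Charlie at 1571.9 m.

Charlie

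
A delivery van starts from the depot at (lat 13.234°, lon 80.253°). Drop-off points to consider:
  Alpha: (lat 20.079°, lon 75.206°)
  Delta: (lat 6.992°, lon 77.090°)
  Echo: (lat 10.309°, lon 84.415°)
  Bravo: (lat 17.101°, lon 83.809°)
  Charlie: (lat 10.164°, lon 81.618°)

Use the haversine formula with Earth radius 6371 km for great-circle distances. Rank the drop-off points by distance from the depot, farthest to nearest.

Distance from the depot at (lat 13.234°, lon 80.253°) to each:
Alpha (lat 20.079°, lon 75.206°): 931.6 km
Delta (lat 6.992°, lon 77.090°): 775.6 km
Bravo (lat 17.101°, lon 83.809°): 574.9 km
Echo (lat 10.309°, lon 84.415°): 557.7 km
Charlie (lat 10.164°, lon 81.618°): 372.3 km

Alpha, Delta, Bravo, Echo, Charlie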